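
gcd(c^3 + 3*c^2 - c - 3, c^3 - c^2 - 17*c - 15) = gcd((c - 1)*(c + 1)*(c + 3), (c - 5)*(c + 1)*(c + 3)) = c^2 + 4*c + 3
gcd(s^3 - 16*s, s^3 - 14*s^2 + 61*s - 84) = s - 4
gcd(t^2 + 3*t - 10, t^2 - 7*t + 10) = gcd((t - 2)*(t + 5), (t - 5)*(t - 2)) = t - 2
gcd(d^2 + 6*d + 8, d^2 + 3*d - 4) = d + 4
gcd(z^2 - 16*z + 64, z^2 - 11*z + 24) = z - 8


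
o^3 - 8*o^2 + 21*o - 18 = (o - 3)^2*(o - 2)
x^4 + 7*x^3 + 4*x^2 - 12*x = x*(x - 1)*(x + 2)*(x + 6)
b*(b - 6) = b^2 - 6*b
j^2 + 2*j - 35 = (j - 5)*(j + 7)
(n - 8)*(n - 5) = n^2 - 13*n + 40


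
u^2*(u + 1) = u^3 + u^2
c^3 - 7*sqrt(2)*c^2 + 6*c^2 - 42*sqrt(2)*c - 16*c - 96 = (c + 6)*(c - 8*sqrt(2))*(c + sqrt(2))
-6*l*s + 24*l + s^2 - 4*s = (-6*l + s)*(s - 4)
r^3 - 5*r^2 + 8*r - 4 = (r - 2)^2*(r - 1)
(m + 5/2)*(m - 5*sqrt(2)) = m^2 - 5*sqrt(2)*m + 5*m/2 - 25*sqrt(2)/2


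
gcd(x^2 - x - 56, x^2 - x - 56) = x^2 - x - 56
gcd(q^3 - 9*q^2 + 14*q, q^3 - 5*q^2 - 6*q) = q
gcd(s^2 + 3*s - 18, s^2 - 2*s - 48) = s + 6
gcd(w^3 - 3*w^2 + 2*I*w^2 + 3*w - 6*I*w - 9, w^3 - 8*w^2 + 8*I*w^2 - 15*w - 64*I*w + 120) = w + 3*I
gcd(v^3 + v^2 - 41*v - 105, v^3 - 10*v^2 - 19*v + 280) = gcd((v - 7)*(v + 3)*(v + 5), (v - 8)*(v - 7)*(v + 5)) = v^2 - 2*v - 35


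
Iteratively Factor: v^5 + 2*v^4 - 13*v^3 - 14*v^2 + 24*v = (v)*(v^4 + 2*v^3 - 13*v^2 - 14*v + 24) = v*(v + 2)*(v^3 - 13*v + 12) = v*(v - 3)*(v + 2)*(v^2 + 3*v - 4) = v*(v - 3)*(v + 2)*(v + 4)*(v - 1)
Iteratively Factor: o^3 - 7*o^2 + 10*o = (o - 5)*(o^2 - 2*o) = o*(o - 5)*(o - 2)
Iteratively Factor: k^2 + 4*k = (k)*(k + 4)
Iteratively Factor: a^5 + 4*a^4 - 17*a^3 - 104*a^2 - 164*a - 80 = (a - 5)*(a^4 + 9*a^3 + 28*a^2 + 36*a + 16) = (a - 5)*(a + 1)*(a^3 + 8*a^2 + 20*a + 16) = (a - 5)*(a + 1)*(a + 4)*(a^2 + 4*a + 4) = (a - 5)*(a + 1)*(a + 2)*(a + 4)*(a + 2)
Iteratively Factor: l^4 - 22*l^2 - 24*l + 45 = (l + 3)*(l^3 - 3*l^2 - 13*l + 15) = (l - 5)*(l + 3)*(l^2 + 2*l - 3) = (l - 5)*(l + 3)^2*(l - 1)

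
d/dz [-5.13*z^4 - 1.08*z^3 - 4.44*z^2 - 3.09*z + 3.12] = -20.52*z^3 - 3.24*z^2 - 8.88*z - 3.09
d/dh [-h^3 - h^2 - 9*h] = -3*h^2 - 2*h - 9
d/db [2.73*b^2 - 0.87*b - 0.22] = 5.46*b - 0.87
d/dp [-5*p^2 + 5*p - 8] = 5 - 10*p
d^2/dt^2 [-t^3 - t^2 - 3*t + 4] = -6*t - 2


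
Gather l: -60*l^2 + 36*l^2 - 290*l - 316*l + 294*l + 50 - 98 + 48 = -24*l^2 - 312*l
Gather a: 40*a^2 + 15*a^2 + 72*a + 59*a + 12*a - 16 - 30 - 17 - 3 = 55*a^2 + 143*a - 66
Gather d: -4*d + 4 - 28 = -4*d - 24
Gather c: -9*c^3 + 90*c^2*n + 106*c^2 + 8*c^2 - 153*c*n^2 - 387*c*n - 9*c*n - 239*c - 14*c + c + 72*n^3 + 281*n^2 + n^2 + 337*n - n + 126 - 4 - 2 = -9*c^3 + c^2*(90*n + 114) + c*(-153*n^2 - 396*n - 252) + 72*n^3 + 282*n^2 + 336*n + 120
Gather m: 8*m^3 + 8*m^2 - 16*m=8*m^3 + 8*m^2 - 16*m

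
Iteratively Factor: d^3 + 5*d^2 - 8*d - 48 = (d - 3)*(d^2 + 8*d + 16) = (d - 3)*(d + 4)*(d + 4)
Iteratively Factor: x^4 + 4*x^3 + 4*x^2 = (x)*(x^3 + 4*x^2 + 4*x) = x^2*(x^2 + 4*x + 4) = x^2*(x + 2)*(x + 2)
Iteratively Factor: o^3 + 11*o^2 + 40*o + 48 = (o + 3)*(o^2 + 8*o + 16) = (o + 3)*(o + 4)*(o + 4)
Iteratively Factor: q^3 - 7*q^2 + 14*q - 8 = (q - 4)*(q^2 - 3*q + 2) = (q - 4)*(q - 1)*(q - 2)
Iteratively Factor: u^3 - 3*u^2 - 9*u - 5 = (u - 5)*(u^2 + 2*u + 1) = (u - 5)*(u + 1)*(u + 1)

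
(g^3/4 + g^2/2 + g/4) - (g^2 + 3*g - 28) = g^3/4 - g^2/2 - 11*g/4 + 28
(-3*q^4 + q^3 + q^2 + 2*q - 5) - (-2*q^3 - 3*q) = -3*q^4 + 3*q^3 + q^2 + 5*q - 5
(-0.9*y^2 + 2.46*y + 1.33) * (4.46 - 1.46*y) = 1.314*y^3 - 7.6056*y^2 + 9.0298*y + 5.9318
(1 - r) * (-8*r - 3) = 8*r^2 - 5*r - 3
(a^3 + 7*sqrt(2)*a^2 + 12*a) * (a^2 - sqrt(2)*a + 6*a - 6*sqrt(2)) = a^5 + 6*a^4 + 6*sqrt(2)*a^4 - 2*a^3 + 36*sqrt(2)*a^3 - 12*sqrt(2)*a^2 - 12*a^2 - 72*sqrt(2)*a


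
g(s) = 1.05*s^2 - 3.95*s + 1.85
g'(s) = 2.1*s - 3.95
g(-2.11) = 14.86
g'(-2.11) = -8.38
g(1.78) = -1.85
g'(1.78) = -0.21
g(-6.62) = 74.01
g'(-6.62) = -17.85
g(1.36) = -1.58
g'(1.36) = -1.09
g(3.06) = -0.41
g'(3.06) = 2.48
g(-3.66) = 30.37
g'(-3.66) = -11.64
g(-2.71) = 20.27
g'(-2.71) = -9.64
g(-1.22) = 8.23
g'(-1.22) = -6.51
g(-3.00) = 23.15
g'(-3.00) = -10.25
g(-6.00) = 63.35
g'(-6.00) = -16.55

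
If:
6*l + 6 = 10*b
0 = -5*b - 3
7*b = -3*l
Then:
No Solution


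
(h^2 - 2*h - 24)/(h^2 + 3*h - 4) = (h - 6)/(h - 1)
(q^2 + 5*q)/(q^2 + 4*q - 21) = q*(q + 5)/(q^2 + 4*q - 21)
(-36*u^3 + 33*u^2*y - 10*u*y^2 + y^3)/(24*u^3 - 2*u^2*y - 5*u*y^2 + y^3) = (-3*u + y)/(2*u + y)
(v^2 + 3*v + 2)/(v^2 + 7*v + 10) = (v + 1)/(v + 5)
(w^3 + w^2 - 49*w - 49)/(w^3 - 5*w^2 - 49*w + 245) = (w + 1)/(w - 5)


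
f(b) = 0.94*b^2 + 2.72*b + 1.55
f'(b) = 1.88*b + 2.72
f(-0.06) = 1.39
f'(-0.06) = 2.61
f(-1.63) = -0.39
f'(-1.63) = -0.34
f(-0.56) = 0.32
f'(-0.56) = 1.67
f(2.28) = 12.64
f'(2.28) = 7.01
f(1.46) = 7.52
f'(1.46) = 5.46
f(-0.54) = 0.36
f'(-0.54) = 1.70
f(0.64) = 3.68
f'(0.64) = 3.92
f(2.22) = 12.22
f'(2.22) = 6.89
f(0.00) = 1.55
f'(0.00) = 2.72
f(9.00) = 102.17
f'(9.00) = 19.64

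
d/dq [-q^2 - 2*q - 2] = -2*q - 2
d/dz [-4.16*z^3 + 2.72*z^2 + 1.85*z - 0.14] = -12.48*z^2 + 5.44*z + 1.85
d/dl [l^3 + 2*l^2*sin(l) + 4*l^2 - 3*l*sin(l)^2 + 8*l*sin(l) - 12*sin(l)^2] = 2*l^2*cos(l) + 3*l^2 + 4*l*sin(l) - 3*l*sin(2*l) + 8*l*cos(l) + 8*l - 3*sin(l)^2 + 8*sin(l) - 12*sin(2*l)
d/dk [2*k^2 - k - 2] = 4*k - 1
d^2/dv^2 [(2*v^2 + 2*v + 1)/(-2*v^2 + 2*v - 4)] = (-4*v^3 + 9*v^2 + 15*v - 11)/(v^6 - 3*v^5 + 9*v^4 - 13*v^3 + 18*v^2 - 12*v + 8)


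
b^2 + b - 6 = (b - 2)*(b + 3)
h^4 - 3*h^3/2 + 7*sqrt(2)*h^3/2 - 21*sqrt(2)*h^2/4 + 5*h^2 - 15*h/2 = h*(h - 3/2)*(h + sqrt(2))*(h + 5*sqrt(2)/2)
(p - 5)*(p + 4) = p^2 - p - 20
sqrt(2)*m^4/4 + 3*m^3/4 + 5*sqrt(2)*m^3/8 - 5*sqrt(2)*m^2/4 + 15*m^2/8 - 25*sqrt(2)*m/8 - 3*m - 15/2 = (m/2 + sqrt(2))*(m + 5/2)*(m - 3*sqrt(2)/2)*(sqrt(2)*m/2 + 1)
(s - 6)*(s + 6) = s^2 - 36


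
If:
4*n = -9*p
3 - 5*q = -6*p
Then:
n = 9/8 - 15*q/8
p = 5*q/6 - 1/2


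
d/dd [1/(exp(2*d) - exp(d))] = (1 - 2*exp(d))*exp(-d)/(1 - exp(d))^2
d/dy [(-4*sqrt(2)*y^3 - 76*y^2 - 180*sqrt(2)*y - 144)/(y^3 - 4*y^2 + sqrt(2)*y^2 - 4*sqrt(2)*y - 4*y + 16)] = 4*((-3*sqrt(2)*y^2 - 38*y - 45*sqrt(2))*(y^3 - 4*y^2 + sqrt(2)*y^2 - 4*sqrt(2)*y - 4*y + 16) - (sqrt(2)*y^3 + 19*y^2 + 45*sqrt(2)*y + 36)*(-3*y^2 - 2*sqrt(2)*y + 8*y + 4 + 4*sqrt(2)))/(y^3 - 4*y^2 + sqrt(2)*y^2 - 4*sqrt(2)*y - 4*y + 16)^2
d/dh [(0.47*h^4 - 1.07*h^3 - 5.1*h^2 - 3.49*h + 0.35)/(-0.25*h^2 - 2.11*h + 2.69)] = (-0.235*h^5 - 2.7076*h^4 + 9.5726*h^3 + 1.2536*h^2 - 27.263*h - 8.6496)/(0.0625*h^4 + 1.055*h^3 + 3.1071*h^2 - 11.3518*h + 7.2361)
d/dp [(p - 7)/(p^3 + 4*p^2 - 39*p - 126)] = (p^3 + 4*p^2 - 39*p - (p - 7)*(3*p^2 + 8*p - 39) - 126)/(p^3 + 4*p^2 - 39*p - 126)^2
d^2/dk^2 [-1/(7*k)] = -2/(7*k^3)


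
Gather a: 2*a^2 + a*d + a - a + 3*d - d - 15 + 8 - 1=2*a^2 + a*d + 2*d - 8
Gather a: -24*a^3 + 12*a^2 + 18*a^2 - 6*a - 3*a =-24*a^3 + 30*a^2 - 9*a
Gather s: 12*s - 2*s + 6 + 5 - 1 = 10*s + 10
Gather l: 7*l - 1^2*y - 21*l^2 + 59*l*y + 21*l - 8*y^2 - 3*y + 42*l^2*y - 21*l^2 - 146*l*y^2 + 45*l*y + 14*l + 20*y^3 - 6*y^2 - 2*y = l^2*(42*y - 42) + l*(-146*y^2 + 104*y + 42) + 20*y^3 - 14*y^2 - 6*y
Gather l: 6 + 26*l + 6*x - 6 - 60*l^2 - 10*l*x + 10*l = -60*l^2 + l*(36 - 10*x) + 6*x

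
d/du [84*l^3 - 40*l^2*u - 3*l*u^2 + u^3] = -40*l^2 - 6*l*u + 3*u^2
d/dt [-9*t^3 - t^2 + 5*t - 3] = -27*t^2 - 2*t + 5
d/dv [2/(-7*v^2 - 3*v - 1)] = 2*(14*v + 3)/(7*v^2 + 3*v + 1)^2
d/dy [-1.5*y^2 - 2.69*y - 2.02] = -3.0*y - 2.69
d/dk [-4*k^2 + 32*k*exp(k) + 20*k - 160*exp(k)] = 32*k*exp(k) - 8*k - 128*exp(k) + 20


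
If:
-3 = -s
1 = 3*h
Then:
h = 1/3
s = 3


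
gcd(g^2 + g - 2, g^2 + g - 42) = 1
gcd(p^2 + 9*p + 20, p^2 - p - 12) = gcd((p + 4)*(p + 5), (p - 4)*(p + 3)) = 1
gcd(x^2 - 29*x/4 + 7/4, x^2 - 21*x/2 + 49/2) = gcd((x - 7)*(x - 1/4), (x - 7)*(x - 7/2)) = x - 7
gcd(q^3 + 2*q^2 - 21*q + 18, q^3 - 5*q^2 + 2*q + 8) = 1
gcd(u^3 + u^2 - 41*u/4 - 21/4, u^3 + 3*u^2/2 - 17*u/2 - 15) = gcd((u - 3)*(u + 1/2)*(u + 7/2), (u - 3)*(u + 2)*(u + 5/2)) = u - 3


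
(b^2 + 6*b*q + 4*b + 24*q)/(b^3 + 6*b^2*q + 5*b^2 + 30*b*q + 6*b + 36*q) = (b + 4)/(b^2 + 5*b + 6)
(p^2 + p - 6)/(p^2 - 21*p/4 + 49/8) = 8*(p^2 + p - 6)/(8*p^2 - 42*p + 49)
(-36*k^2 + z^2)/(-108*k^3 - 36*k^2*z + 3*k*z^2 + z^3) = 1/(3*k + z)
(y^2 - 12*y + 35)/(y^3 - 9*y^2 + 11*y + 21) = (y - 5)/(y^2 - 2*y - 3)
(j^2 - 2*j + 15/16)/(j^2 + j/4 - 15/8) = (4*j - 3)/(2*(2*j + 3))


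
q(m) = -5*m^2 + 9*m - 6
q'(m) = 9 - 10*m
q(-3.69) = -107.29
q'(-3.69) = 45.90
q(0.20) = -4.40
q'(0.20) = 7.00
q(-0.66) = -14.12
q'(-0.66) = 15.60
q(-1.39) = -28.17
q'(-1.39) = 22.90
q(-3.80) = -112.40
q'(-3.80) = 47.00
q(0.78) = -2.02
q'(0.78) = 1.20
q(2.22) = -10.66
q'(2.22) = -13.20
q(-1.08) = -21.55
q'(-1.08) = 19.80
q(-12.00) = -834.00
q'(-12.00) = 129.00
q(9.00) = -330.00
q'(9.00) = -81.00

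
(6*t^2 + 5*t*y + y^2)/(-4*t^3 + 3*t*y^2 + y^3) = (3*t + y)/(-2*t^2 + t*y + y^2)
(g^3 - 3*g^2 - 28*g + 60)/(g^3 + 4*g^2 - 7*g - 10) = (g - 6)/(g + 1)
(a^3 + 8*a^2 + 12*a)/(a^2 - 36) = a*(a + 2)/(a - 6)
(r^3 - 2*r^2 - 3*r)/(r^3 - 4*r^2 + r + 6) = r/(r - 2)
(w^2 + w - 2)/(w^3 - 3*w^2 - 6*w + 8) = 1/(w - 4)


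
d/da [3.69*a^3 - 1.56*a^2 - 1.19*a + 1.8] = 11.07*a^2 - 3.12*a - 1.19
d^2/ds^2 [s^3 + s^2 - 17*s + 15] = 6*s + 2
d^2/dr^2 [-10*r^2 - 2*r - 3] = -20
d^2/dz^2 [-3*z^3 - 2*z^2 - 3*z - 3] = -18*z - 4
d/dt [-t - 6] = -1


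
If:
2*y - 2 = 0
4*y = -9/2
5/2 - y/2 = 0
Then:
No Solution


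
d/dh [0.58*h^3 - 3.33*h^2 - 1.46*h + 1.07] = 1.74*h^2 - 6.66*h - 1.46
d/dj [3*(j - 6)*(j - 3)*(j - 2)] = 9*j^2 - 66*j + 108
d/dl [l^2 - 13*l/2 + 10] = 2*l - 13/2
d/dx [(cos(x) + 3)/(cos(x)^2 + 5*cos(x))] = (sin(x) + 15*sin(x)/cos(x)^2 + 6*tan(x))/(cos(x) + 5)^2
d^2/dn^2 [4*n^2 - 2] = 8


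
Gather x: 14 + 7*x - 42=7*x - 28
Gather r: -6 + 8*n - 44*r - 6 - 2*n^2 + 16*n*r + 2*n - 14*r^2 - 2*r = -2*n^2 + 10*n - 14*r^2 + r*(16*n - 46) - 12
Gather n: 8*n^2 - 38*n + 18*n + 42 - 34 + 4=8*n^2 - 20*n + 12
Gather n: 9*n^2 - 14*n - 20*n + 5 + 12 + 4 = 9*n^2 - 34*n + 21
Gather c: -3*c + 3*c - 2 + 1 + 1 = 0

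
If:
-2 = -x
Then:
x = 2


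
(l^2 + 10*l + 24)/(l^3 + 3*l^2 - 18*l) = (l + 4)/(l*(l - 3))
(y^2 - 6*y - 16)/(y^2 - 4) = (y - 8)/(y - 2)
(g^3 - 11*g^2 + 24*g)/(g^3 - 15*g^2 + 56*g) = (g - 3)/(g - 7)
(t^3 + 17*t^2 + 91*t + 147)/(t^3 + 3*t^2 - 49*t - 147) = (t + 7)/(t - 7)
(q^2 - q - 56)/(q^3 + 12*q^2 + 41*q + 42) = (q - 8)/(q^2 + 5*q + 6)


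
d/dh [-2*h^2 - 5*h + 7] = -4*h - 5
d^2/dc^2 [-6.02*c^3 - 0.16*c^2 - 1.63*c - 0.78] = -36.12*c - 0.32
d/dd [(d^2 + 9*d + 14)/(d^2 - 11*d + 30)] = 4*(-5*d^2 + 8*d + 106)/(d^4 - 22*d^3 + 181*d^2 - 660*d + 900)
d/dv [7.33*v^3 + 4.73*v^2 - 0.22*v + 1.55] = 21.99*v^2 + 9.46*v - 0.22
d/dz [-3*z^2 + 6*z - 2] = 6 - 6*z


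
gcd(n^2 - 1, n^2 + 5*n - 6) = n - 1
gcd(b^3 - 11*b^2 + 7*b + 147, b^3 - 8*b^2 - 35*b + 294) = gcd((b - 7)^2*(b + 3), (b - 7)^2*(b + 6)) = b^2 - 14*b + 49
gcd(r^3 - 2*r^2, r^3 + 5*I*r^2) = r^2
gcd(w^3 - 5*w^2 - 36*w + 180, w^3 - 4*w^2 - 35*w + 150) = w^2 + w - 30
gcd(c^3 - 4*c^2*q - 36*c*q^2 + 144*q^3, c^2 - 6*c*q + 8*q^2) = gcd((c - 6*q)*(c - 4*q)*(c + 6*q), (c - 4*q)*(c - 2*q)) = -c + 4*q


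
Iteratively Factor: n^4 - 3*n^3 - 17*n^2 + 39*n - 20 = (n - 1)*(n^3 - 2*n^2 - 19*n + 20) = (n - 5)*(n - 1)*(n^2 + 3*n - 4) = (n - 5)*(n - 1)^2*(n + 4)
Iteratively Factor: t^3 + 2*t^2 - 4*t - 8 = (t + 2)*(t^2 - 4) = (t + 2)^2*(t - 2)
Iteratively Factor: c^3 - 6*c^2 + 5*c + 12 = (c - 3)*(c^2 - 3*c - 4) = (c - 3)*(c + 1)*(c - 4)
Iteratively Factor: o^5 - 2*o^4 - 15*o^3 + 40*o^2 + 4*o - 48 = (o - 3)*(o^4 + o^3 - 12*o^2 + 4*o + 16) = (o - 3)*(o + 1)*(o^3 - 12*o + 16) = (o - 3)*(o - 2)*(o + 1)*(o^2 + 2*o - 8) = (o - 3)*(o - 2)^2*(o + 1)*(o + 4)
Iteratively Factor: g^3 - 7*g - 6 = (g + 2)*(g^2 - 2*g - 3) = (g + 1)*(g + 2)*(g - 3)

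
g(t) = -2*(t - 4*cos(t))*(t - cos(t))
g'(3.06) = -26.00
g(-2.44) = 2.06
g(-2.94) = 3.84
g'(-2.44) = -5.74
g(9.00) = -250.64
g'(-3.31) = 6.29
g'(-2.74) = -3.20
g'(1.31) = -11.33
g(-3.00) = 3.86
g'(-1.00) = -6.29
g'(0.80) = 6.02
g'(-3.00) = 0.10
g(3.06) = -57.17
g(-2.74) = 3.43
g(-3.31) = 2.94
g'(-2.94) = -0.79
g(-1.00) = -9.74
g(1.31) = -0.59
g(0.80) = 0.41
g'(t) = -2*(t - 4*cos(t))*(sin(t) + 1) - 2*(t - cos(t))*(4*sin(t) + 1) = -10*t*sin(t) - 4*t + 8*sin(2*t) + 10*cos(t)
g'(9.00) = -88.21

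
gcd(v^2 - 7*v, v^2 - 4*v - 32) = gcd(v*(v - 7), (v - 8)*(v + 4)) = 1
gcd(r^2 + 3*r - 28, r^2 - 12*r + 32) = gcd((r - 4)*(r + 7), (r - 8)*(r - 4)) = r - 4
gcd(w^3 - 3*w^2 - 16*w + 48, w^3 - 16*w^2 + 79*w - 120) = w - 3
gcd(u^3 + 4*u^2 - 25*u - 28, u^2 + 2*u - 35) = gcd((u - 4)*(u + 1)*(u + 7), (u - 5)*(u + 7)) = u + 7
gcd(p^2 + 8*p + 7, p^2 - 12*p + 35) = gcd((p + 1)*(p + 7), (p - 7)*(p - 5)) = 1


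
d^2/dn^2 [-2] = 0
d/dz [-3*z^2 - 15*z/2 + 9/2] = -6*z - 15/2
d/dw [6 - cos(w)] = sin(w)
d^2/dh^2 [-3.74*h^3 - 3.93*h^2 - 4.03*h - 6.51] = -22.44*h - 7.86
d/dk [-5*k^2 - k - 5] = -10*k - 1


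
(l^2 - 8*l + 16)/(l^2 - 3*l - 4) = (l - 4)/(l + 1)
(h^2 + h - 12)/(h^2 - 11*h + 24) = (h + 4)/(h - 8)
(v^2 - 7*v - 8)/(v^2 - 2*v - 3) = (v - 8)/(v - 3)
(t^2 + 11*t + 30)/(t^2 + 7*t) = (t^2 + 11*t + 30)/(t*(t + 7))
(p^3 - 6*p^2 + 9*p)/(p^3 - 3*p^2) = (p - 3)/p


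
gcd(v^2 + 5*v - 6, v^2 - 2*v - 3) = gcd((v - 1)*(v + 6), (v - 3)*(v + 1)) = 1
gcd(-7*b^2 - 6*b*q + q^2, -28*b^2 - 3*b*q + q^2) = -7*b + q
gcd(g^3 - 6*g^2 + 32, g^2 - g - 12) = g - 4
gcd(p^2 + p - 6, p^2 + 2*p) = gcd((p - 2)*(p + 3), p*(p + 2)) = 1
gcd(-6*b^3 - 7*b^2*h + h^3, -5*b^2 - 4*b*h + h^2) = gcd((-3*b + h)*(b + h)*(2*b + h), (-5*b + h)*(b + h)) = b + h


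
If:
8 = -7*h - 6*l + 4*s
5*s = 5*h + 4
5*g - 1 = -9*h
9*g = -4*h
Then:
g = -4/61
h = 9/61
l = -533/610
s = 289/305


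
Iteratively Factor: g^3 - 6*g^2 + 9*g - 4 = (g - 1)*(g^2 - 5*g + 4) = (g - 1)^2*(g - 4)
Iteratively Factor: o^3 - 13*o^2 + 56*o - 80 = (o - 4)*(o^2 - 9*o + 20) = (o - 4)^2*(o - 5)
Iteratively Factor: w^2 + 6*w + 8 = (w + 4)*(w + 2)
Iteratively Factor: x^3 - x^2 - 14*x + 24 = (x - 2)*(x^2 + x - 12) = (x - 2)*(x + 4)*(x - 3)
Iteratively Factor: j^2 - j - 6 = (j - 3)*(j + 2)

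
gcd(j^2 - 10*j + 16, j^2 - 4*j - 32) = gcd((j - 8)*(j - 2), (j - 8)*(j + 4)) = j - 8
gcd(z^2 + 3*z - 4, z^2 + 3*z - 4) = z^2 + 3*z - 4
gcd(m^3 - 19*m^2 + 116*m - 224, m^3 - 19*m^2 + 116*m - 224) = m^3 - 19*m^2 + 116*m - 224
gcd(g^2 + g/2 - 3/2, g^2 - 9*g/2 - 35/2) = 1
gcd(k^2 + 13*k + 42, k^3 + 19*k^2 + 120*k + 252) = k^2 + 13*k + 42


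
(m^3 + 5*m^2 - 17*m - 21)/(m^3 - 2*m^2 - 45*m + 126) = (m + 1)/(m - 6)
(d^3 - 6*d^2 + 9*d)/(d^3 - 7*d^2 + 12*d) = (d - 3)/(d - 4)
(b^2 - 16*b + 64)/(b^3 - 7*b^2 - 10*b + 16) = (b - 8)/(b^2 + b - 2)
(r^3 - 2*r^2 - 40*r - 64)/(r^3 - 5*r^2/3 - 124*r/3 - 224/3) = 3*(r + 2)/(3*r + 7)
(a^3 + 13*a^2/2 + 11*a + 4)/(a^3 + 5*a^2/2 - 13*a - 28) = (2*a + 1)/(2*a - 7)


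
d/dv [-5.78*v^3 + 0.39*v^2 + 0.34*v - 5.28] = -17.34*v^2 + 0.78*v + 0.34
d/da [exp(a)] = exp(a)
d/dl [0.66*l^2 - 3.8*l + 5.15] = 1.32*l - 3.8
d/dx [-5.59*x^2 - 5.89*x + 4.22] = -11.18*x - 5.89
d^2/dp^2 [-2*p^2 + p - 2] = -4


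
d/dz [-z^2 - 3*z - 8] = -2*z - 3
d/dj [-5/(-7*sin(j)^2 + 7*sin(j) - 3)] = 35*(1 - 2*sin(j))*cos(j)/(7*sin(j)^2 - 7*sin(j) + 3)^2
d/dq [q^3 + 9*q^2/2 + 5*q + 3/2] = 3*q^2 + 9*q + 5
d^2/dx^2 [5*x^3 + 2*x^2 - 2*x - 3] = 30*x + 4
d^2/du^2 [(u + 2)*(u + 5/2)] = 2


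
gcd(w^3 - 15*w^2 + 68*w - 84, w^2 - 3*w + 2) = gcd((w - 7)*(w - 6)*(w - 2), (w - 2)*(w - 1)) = w - 2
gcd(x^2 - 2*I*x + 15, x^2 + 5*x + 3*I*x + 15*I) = x + 3*I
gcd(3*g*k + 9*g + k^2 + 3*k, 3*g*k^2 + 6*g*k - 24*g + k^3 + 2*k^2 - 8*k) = 3*g + k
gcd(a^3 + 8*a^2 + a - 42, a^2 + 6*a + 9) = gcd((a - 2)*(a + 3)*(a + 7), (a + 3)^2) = a + 3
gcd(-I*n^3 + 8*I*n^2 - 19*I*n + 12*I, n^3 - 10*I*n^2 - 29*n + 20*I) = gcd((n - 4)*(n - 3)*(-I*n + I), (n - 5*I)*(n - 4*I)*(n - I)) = 1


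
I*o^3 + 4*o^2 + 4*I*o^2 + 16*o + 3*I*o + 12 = (o + 3)*(o - 4*I)*(I*o + I)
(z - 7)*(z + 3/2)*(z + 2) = z^3 - 7*z^2/2 - 43*z/2 - 21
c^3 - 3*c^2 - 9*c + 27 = (c - 3)^2*(c + 3)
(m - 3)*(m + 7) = m^2 + 4*m - 21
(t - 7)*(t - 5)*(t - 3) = t^3 - 15*t^2 + 71*t - 105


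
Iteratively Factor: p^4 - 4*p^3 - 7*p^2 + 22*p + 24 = (p + 1)*(p^3 - 5*p^2 - 2*p + 24) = (p + 1)*(p + 2)*(p^2 - 7*p + 12) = (p - 3)*(p + 1)*(p + 2)*(p - 4)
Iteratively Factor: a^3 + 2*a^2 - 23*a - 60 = (a + 4)*(a^2 - 2*a - 15) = (a + 3)*(a + 4)*(a - 5)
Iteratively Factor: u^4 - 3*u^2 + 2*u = (u - 1)*(u^3 + u^2 - 2*u) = u*(u - 1)*(u^2 + u - 2) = u*(u - 1)*(u + 2)*(u - 1)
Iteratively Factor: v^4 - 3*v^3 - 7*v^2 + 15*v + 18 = (v + 2)*(v^3 - 5*v^2 + 3*v + 9) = (v + 1)*(v + 2)*(v^2 - 6*v + 9) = (v - 3)*(v + 1)*(v + 2)*(v - 3)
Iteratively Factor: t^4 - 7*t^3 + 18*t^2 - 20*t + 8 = (t - 1)*(t^3 - 6*t^2 + 12*t - 8) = (t - 2)*(t - 1)*(t^2 - 4*t + 4) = (t - 2)^2*(t - 1)*(t - 2)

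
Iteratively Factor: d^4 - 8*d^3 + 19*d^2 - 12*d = (d - 1)*(d^3 - 7*d^2 + 12*d) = d*(d - 1)*(d^2 - 7*d + 12) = d*(d - 4)*(d - 1)*(d - 3)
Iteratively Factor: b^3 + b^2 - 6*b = (b)*(b^2 + b - 6) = b*(b + 3)*(b - 2)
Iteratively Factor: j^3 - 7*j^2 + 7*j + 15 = (j - 3)*(j^2 - 4*j - 5) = (j - 3)*(j + 1)*(j - 5)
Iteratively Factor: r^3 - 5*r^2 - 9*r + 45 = (r - 3)*(r^2 - 2*r - 15) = (r - 5)*(r - 3)*(r + 3)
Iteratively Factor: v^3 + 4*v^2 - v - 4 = (v + 4)*(v^2 - 1) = (v - 1)*(v + 4)*(v + 1)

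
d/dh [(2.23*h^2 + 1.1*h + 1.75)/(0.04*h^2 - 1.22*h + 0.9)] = (-2.7646*h^2 + 3.874*h + 3.125)/(0.0016*h^4 - 0.0976*h^3 + 1.5604*h^2 - 2.196*h + 0.81)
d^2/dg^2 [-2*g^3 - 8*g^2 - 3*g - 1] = -12*g - 16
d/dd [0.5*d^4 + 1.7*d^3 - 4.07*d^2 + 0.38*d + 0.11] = 2.0*d^3 + 5.1*d^2 - 8.14*d + 0.38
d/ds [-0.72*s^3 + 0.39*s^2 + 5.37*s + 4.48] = -2.16*s^2 + 0.78*s + 5.37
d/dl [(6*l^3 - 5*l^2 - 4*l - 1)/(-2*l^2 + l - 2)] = (-12*l^4 + 12*l^3 - 49*l^2 + 16*l + 9)/(4*l^4 - 4*l^3 + 9*l^2 - 4*l + 4)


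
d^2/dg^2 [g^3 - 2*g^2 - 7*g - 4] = 6*g - 4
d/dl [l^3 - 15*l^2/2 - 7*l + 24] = 3*l^2 - 15*l - 7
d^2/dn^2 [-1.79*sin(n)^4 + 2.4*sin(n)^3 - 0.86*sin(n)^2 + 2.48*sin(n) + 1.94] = 28.64*sin(n)^4 - 21.6*sin(n)^3 - 18.04*sin(n)^2 + 11.92*sin(n) - 1.72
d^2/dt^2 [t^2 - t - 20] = 2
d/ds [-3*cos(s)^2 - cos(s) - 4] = (6*cos(s) + 1)*sin(s)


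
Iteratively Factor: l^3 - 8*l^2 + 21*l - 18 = (l - 2)*(l^2 - 6*l + 9) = (l - 3)*(l - 2)*(l - 3)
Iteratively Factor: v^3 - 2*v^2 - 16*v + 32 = (v - 4)*(v^2 + 2*v - 8) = (v - 4)*(v - 2)*(v + 4)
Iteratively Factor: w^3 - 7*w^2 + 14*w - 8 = (w - 2)*(w^2 - 5*w + 4) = (w - 2)*(w - 1)*(w - 4)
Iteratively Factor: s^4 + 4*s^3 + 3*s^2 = (s)*(s^3 + 4*s^2 + 3*s) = s*(s + 1)*(s^2 + 3*s) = s*(s + 1)*(s + 3)*(s)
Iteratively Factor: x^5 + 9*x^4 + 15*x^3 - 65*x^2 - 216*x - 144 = (x + 3)*(x^4 + 6*x^3 - 3*x^2 - 56*x - 48) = (x + 3)*(x + 4)*(x^3 + 2*x^2 - 11*x - 12) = (x + 3)*(x + 4)^2*(x^2 - 2*x - 3) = (x + 1)*(x + 3)*(x + 4)^2*(x - 3)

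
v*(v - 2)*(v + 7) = v^3 + 5*v^2 - 14*v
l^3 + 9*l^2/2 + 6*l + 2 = (l + 1/2)*(l + 2)^2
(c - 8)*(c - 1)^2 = c^3 - 10*c^2 + 17*c - 8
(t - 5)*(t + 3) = t^2 - 2*t - 15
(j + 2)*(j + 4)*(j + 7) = j^3 + 13*j^2 + 50*j + 56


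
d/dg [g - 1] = 1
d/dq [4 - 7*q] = -7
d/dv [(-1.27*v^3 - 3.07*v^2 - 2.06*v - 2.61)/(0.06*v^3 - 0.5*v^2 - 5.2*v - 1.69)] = (0.8192*v^4 + 13.4552*v^3 + 21.8427*v^2 + 7.7666*v - 10.0906)/(0.0036*v^6 - 0.06*v^5 - 0.374*v^4 + 4.9972*v^3 + 28.73*v^2 + 17.576*v + 2.8561)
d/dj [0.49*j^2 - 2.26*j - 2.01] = 0.98*j - 2.26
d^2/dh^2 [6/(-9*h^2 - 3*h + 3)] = 4*(9*h^2 + 3*h - (6*h + 1)^2 - 3)/(3*h^2 + h - 1)^3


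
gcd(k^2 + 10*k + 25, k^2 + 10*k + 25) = k^2 + 10*k + 25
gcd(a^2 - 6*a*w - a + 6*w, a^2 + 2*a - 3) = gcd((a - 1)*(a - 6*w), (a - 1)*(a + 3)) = a - 1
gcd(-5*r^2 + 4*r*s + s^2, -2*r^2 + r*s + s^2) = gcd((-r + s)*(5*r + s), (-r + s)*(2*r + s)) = r - s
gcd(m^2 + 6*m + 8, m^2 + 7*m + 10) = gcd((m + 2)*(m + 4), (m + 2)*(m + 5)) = m + 2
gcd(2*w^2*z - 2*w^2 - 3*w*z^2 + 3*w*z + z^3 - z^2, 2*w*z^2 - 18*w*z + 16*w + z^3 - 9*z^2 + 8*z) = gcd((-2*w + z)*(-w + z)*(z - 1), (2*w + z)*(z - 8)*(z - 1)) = z - 1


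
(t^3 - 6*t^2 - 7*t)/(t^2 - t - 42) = t*(t + 1)/(t + 6)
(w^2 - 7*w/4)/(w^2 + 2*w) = (w - 7/4)/(w + 2)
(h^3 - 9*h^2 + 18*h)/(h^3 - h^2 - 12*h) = (-h^2 + 9*h - 18)/(-h^2 + h + 12)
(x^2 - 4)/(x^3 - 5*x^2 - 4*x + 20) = 1/(x - 5)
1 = 1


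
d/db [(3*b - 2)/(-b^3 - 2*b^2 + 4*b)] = 2*(3*b^3 - 4*b + 4)/(b^2*(b^4 + 4*b^3 - 4*b^2 - 16*b + 16))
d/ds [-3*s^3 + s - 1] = 1 - 9*s^2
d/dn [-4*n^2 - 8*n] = -8*n - 8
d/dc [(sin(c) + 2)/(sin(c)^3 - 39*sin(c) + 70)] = (-2*sin(c)^3 - 6*sin(c)^2 + 148)*cos(c)/(sin(c)^3 - 39*sin(c) + 70)^2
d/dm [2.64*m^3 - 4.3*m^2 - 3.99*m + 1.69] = 7.92*m^2 - 8.6*m - 3.99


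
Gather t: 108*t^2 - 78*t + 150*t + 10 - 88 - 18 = 108*t^2 + 72*t - 96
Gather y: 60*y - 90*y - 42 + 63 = 21 - 30*y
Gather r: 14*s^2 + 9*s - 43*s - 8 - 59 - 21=14*s^2 - 34*s - 88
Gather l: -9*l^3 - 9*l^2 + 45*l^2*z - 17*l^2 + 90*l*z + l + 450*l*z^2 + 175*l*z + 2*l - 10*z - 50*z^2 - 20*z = -9*l^3 + l^2*(45*z - 26) + l*(450*z^2 + 265*z + 3) - 50*z^2 - 30*z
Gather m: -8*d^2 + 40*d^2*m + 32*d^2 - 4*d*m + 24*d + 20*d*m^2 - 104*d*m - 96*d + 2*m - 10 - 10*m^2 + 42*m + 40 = 24*d^2 - 72*d + m^2*(20*d - 10) + m*(40*d^2 - 108*d + 44) + 30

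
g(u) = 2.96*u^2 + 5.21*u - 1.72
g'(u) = 5.92*u + 5.21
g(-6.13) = 77.57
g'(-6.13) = -31.08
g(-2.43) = 3.10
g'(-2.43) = -9.18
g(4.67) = 87.17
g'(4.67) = 32.86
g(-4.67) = 38.50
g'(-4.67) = -22.44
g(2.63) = 32.46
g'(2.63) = 20.78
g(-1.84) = -1.29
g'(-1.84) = -5.68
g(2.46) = 29.01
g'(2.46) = 19.77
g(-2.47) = 3.47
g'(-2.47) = -9.41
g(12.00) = 487.04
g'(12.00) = 76.25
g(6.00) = 136.10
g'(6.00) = 40.73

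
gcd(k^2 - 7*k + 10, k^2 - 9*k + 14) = k - 2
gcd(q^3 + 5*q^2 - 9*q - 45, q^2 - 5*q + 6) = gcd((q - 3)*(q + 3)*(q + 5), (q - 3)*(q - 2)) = q - 3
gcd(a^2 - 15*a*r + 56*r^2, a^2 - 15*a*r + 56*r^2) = a^2 - 15*a*r + 56*r^2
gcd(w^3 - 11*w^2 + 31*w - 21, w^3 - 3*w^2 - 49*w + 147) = w^2 - 10*w + 21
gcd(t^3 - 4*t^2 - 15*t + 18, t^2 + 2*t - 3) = t^2 + 2*t - 3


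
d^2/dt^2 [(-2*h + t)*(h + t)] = 2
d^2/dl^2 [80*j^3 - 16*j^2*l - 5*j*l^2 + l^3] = -10*j + 6*l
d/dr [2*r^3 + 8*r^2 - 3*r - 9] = 6*r^2 + 16*r - 3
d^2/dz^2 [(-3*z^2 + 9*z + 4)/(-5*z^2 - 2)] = 2*(-225*z^3 - 390*z^2 + 270*z + 52)/(125*z^6 + 150*z^4 + 60*z^2 + 8)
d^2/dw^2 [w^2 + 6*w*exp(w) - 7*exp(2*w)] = 6*w*exp(w) - 28*exp(2*w) + 12*exp(w) + 2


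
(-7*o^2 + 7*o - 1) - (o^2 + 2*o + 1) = -8*o^2 + 5*o - 2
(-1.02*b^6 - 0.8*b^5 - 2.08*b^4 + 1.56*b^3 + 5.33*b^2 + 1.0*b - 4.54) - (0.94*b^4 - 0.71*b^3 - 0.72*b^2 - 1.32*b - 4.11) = -1.02*b^6 - 0.8*b^5 - 3.02*b^4 + 2.27*b^3 + 6.05*b^2 + 2.32*b - 0.43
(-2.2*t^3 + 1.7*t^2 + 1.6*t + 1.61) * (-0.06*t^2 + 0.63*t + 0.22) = 0.132*t^5 - 1.488*t^4 + 0.491*t^3 + 1.2854*t^2 + 1.3663*t + 0.3542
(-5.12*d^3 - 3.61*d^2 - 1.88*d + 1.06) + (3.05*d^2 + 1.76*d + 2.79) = -5.12*d^3 - 0.56*d^2 - 0.12*d + 3.85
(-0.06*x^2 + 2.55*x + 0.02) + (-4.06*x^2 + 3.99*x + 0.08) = -4.12*x^2 + 6.54*x + 0.1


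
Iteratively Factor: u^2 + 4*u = (u)*(u + 4)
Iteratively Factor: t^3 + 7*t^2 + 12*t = (t + 3)*(t^2 + 4*t) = (t + 3)*(t + 4)*(t)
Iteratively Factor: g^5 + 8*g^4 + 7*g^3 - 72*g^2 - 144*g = (g + 4)*(g^4 + 4*g^3 - 9*g^2 - 36*g) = (g - 3)*(g + 4)*(g^3 + 7*g^2 + 12*g) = g*(g - 3)*(g + 4)*(g^2 + 7*g + 12) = g*(g - 3)*(g + 3)*(g + 4)*(g + 4)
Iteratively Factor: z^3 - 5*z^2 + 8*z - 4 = (z - 1)*(z^2 - 4*z + 4) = (z - 2)*(z - 1)*(z - 2)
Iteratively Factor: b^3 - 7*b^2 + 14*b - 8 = (b - 2)*(b^2 - 5*b + 4) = (b - 4)*(b - 2)*(b - 1)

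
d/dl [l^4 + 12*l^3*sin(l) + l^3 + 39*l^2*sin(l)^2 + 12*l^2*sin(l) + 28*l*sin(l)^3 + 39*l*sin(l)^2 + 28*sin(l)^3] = 12*l^3*cos(l) + 4*l^3 + 36*l^2*sin(l) + 39*l^2*sin(2*l) + 12*l^2*cos(l) + 3*l^2 + 84*l*sin(l)^2*cos(l) + 78*l*sin(l)^2 + 24*l*sin(l) + 39*l*sin(2*l) + 28*sin(l)^3 + 84*sin(l)^2*cos(l) + 39*sin(l)^2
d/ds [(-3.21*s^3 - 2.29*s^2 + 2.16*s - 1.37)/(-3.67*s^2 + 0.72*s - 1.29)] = (11.7807*s^4 - 4.6224*s^3 + 18.7011*s^2 - 4.1476*s - 1.8)/(13.4689*s^4 - 5.2848*s^3 + 9.987*s^2 - 1.8576*s + 1.6641)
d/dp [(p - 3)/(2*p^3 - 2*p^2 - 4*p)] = (-p*(-p^2 + p + 2) + (p - 3)*(-3*p^2 + 2*p + 2))/(2*p^2*(-p^2 + p + 2)^2)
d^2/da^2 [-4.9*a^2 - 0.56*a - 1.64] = -9.80000000000000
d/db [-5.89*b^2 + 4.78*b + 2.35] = 4.78 - 11.78*b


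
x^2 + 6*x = x*(x + 6)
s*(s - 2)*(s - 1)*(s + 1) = s^4 - 2*s^3 - s^2 + 2*s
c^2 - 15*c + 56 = (c - 8)*(c - 7)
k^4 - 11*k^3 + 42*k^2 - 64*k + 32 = (k - 4)^2*(k - 2)*(k - 1)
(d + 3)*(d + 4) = d^2 + 7*d + 12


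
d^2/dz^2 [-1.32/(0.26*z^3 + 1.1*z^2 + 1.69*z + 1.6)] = ((2.0592*z + 2.904)*(0.26*z^3 + 1.1*z^2 + 1.69*z + 1.6) - 1.32*(0.78*z^2 + 2.2*z + 1.69)*(1.56*z^2 + 4.4*z + 3.38))/(0.26*z^3 + 1.1*z^2 + 1.69*z + 1.6)^3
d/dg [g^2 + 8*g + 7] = 2*g + 8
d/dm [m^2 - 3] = 2*m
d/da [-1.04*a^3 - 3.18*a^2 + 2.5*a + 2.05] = -3.12*a^2 - 6.36*a + 2.5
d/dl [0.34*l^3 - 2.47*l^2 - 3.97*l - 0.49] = 1.02*l^2 - 4.94*l - 3.97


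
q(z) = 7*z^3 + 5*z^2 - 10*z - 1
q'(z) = 21*z^2 + 10*z - 10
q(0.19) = -2.67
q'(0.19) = -7.34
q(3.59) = 351.42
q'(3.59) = 296.55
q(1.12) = 3.91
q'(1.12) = 27.54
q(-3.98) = -323.31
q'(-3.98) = 282.85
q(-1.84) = -9.28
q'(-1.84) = 42.70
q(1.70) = 30.84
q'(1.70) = 67.69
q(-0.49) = 4.28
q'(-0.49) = -9.86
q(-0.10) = 0.04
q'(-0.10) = -10.79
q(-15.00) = -22351.00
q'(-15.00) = 4565.00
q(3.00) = 203.00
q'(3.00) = 209.00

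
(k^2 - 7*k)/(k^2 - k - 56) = k*(7 - k)/(-k^2 + k + 56)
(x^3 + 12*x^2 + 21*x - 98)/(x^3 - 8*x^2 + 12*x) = (x^2 + 14*x + 49)/(x*(x - 6))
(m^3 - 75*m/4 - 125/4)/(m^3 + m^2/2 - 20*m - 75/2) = (m + 5/2)/(m + 3)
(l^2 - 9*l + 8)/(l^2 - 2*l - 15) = (-l^2 + 9*l - 8)/(-l^2 + 2*l + 15)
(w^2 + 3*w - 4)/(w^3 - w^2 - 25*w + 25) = (w + 4)/(w^2 - 25)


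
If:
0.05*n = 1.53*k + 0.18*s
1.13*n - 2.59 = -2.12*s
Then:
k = 0.0749031175892186 - 0.178957718780728*s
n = 2.29203539823009 - 1.87610619469027*s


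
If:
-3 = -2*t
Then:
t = 3/2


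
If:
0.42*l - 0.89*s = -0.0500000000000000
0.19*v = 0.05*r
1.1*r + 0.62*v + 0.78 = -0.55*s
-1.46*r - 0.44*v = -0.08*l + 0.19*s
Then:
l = -3.19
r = 0.01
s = -1.45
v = 0.00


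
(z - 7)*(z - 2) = z^2 - 9*z + 14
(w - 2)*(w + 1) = w^2 - w - 2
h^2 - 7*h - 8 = (h - 8)*(h + 1)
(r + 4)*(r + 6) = r^2 + 10*r + 24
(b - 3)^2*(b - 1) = b^3 - 7*b^2 + 15*b - 9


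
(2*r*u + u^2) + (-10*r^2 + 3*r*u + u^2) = -10*r^2 + 5*r*u + 2*u^2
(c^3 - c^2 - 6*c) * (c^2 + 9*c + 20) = c^5 + 8*c^4 + 5*c^3 - 74*c^2 - 120*c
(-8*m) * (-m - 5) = 8*m^2 + 40*m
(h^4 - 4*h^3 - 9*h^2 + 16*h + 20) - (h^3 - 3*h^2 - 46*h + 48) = h^4 - 5*h^3 - 6*h^2 + 62*h - 28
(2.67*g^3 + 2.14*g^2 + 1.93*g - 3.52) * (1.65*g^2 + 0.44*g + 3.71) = 4.4055*g^5 + 4.7058*g^4 + 14.0318*g^3 + 2.9806*g^2 + 5.6115*g - 13.0592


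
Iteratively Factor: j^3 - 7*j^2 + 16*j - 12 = (j - 2)*(j^2 - 5*j + 6) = (j - 2)^2*(j - 3)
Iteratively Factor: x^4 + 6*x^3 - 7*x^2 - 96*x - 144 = (x - 4)*(x^3 + 10*x^2 + 33*x + 36) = (x - 4)*(x + 4)*(x^2 + 6*x + 9) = (x - 4)*(x + 3)*(x + 4)*(x + 3)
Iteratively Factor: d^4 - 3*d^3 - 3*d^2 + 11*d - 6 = (d + 2)*(d^3 - 5*d^2 + 7*d - 3) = (d - 1)*(d + 2)*(d^2 - 4*d + 3) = (d - 1)^2*(d + 2)*(d - 3)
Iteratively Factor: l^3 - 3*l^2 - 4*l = (l)*(l^2 - 3*l - 4) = l*(l + 1)*(l - 4)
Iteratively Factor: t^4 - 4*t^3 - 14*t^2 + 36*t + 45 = (t - 3)*(t^3 - t^2 - 17*t - 15) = (t - 3)*(t + 3)*(t^2 - 4*t - 5) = (t - 3)*(t + 1)*(t + 3)*(t - 5)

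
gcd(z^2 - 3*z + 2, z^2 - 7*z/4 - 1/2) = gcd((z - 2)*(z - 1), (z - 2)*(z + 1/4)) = z - 2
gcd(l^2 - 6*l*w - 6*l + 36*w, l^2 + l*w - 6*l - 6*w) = l - 6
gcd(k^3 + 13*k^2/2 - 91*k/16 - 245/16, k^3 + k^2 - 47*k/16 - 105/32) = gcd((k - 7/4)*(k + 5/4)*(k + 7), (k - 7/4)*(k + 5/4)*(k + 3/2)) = k^2 - k/2 - 35/16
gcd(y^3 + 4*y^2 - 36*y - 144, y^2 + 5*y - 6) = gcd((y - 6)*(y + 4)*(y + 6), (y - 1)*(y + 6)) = y + 6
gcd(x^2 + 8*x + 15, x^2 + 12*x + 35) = x + 5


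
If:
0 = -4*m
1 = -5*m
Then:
No Solution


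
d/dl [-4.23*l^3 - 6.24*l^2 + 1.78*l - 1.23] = -12.69*l^2 - 12.48*l + 1.78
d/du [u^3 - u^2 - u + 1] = 3*u^2 - 2*u - 1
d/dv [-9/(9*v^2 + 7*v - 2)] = 9*(18*v + 7)/(9*v^2 + 7*v - 2)^2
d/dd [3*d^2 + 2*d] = 6*d + 2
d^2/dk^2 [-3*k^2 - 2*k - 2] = -6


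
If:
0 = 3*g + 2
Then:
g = -2/3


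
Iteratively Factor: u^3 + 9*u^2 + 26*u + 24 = (u + 3)*(u^2 + 6*u + 8) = (u + 3)*(u + 4)*(u + 2)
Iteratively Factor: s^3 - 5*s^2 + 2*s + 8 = (s + 1)*(s^2 - 6*s + 8) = (s - 4)*(s + 1)*(s - 2)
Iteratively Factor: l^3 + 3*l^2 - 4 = (l + 2)*(l^2 + l - 2) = (l + 2)^2*(l - 1)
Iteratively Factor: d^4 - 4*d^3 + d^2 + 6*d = (d - 2)*(d^3 - 2*d^2 - 3*d) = (d - 2)*(d + 1)*(d^2 - 3*d) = (d - 3)*(d - 2)*(d + 1)*(d)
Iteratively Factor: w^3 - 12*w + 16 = (w - 2)*(w^2 + 2*w - 8) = (w - 2)*(w + 4)*(w - 2)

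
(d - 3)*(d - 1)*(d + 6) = d^3 + 2*d^2 - 21*d + 18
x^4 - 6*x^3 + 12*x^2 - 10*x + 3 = (x - 3)*(x - 1)^3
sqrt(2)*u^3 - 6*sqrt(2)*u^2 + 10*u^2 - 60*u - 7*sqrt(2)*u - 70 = (u - 7)*(u + 5*sqrt(2))*(sqrt(2)*u + sqrt(2))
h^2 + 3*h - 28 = (h - 4)*(h + 7)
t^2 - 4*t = t*(t - 4)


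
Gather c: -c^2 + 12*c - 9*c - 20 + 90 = -c^2 + 3*c + 70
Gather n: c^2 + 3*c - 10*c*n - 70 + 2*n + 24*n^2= c^2 + 3*c + 24*n^2 + n*(2 - 10*c) - 70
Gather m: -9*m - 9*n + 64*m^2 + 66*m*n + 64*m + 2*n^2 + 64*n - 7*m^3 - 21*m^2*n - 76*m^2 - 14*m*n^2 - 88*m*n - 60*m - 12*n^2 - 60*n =-7*m^3 + m^2*(-21*n - 12) + m*(-14*n^2 - 22*n - 5) - 10*n^2 - 5*n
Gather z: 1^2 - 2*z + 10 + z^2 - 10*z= z^2 - 12*z + 11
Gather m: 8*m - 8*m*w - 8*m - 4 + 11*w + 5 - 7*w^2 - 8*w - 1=-8*m*w - 7*w^2 + 3*w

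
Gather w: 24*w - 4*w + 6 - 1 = 20*w + 5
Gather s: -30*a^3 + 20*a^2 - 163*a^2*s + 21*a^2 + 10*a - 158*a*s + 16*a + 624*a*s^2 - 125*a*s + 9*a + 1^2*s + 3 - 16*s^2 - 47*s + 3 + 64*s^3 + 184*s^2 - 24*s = -30*a^3 + 41*a^2 + 35*a + 64*s^3 + s^2*(624*a + 168) + s*(-163*a^2 - 283*a - 70) + 6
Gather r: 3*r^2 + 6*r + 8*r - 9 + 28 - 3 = 3*r^2 + 14*r + 16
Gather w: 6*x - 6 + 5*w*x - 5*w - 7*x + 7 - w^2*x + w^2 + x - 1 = w^2*(1 - x) + w*(5*x - 5)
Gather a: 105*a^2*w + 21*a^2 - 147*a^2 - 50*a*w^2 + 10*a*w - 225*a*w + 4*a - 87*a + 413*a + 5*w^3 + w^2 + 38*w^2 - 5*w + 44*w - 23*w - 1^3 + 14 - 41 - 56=a^2*(105*w - 126) + a*(-50*w^2 - 215*w + 330) + 5*w^3 + 39*w^2 + 16*w - 84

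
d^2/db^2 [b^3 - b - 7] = 6*b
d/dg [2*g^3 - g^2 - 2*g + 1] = 6*g^2 - 2*g - 2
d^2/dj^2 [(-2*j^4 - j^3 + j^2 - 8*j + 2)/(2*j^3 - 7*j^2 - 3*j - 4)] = 4*(-60*j^6 - 144*j^5 + 66*j^4 - 401*j^3 - 219*j^2 + 399*j + 37)/(8*j^9 - 84*j^8 + 258*j^7 - 139*j^6 - 51*j^5 - 633*j^4 - 435*j^3 - 444*j^2 - 144*j - 64)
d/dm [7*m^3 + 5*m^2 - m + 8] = 21*m^2 + 10*m - 1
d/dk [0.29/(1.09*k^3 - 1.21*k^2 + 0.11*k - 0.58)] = (-0.9483*k^2 + 0.7018*k - 0.0319)/(1.09*k^3 - 1.21*k^2 + 0.11*k - 0.58)^2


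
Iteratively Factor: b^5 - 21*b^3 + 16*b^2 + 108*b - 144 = (b - 3)*(b^4 + 3*b^3 - 12*b^2 - 20*b + 48) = (b - 3)*(b + 3)*(b^3 - 12*b + 16) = (b - 3)*(b + 3)*(b + 4)*(b^2 - 4*b + 4) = (b - 3)*(b - 2)*(b + 3)*(b + 4)*(b - 2)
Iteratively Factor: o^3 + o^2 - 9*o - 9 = (o - 3)*(o^2 + 4*o + 3) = (o - 3)*(o + 3)*(o + 1)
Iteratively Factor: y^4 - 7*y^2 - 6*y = (y + 2)*(y^3 - 2*y^2 - 3*y) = (y - 3)*(y + 2)*(y^2 + y) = y*(y - 3)*(y + 2)*(y + 1)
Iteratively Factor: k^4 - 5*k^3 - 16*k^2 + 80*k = (k - 5)*(k^3 - 16*k) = (k - 5)*(k + 4)*(k^2 - 4*k) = k*(k - 5)*(k + 4)*(k - 4)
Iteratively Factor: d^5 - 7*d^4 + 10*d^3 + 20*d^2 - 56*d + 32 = (d + 2)*(d^4 - 9*d^3 + 28*d^2 - 36*d + 16) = (d - 1)*(d + 2)*(d^3 - 8*d^2 + 20*d - 16) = (d - 2)*(d - 1)*(d + 2)*(d^2 - 6*d + 8) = (d - 4)*(d - 2)*(d - 1)*(d + 2)*(d - 2)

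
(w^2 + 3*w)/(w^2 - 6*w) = (w + 3)/(w - 6)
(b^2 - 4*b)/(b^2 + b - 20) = b/(b + 5)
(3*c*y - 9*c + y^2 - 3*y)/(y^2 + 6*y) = (3*c*y - 9*c + y^2 - 3*y)/(y*(y + 6))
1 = 1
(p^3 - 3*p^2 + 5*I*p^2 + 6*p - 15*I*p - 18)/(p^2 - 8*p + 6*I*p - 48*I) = (p^2 - p*(3 + I) + 3*I)/(p - 8)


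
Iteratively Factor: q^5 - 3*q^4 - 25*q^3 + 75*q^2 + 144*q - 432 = (q - 4)*(q^4 + q^3 - 21*q^2 - 9*q + 108) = (q - 4)*(q + 3)*(q^3 - 2*q^2 - 15*q + 36) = (q - 4)*(q + 3)*(q + 4)*(q^2 - 6*q + 9) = (q - 4)*(q - 3)*(q + 3)*(q + 4)*(q - 3)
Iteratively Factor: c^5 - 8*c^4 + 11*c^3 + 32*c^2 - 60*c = (c)*(c^4 - 8*c^3 + 11*c^2 + 32*c - 60) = c*(c - 5)*(c^3 - 3*c^2 - 4*c + 12) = c*(c - 5)*(c - 2)*(c^2 - c - 6) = c*(c - 5)*(c - 2)*(c + 2)*(c - 3)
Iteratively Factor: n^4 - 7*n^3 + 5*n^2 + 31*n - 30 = (n - 5)*(n^3 - 2*n^2 - 5*n + 6) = (n - 5)*(n - 3)*(n^2 + n - 2) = (n - 5)*(n - 3)*(n + 2)*(n - 1)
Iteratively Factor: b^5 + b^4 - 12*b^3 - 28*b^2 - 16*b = (b + 2)*(b^4 - b^3 - 10*b^2 - 8*b) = (b + 2)^2*(b^3 - 3*b^2 - 4*b) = (b - 4)*(b + 2)^2*(b^2 + b) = (b - 4)*(b + 1)*(b + 2)^2*(b)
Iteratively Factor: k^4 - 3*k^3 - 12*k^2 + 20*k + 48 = (k - 3)*(k^3 - 12*k - 16) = (k - 3)*(k + 2)*(k^2 - 2*k - 8) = (k - 3)*(k + 2)^2*(k - 4)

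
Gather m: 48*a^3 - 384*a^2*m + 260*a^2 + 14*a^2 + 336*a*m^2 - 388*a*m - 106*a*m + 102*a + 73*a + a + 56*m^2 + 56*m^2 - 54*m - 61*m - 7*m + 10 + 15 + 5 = 48*a^3 + 274*a^2 + 176*a + m^2*(336*a + 112) + m*(-384*a^2 - 494*a - 122) + 30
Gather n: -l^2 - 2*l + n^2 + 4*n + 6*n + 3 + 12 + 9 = -l^2 - 2*l + n^2 + 10*n + 24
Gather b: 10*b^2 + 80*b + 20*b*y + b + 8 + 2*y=10*b^2 + b*(20*y + 81) + 2*y + 8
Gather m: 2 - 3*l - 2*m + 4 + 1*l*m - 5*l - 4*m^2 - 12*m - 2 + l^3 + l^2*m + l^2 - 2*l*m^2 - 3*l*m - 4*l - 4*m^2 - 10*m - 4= l^3 + l^2 - 12*l + m^2*(-2*l - 8) + m*(l^2 - 2*l - 24)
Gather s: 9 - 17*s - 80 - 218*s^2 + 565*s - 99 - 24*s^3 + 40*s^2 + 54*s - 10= -24*s^3 - 178*s^2 + 602*s - 180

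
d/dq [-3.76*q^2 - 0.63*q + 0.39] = -7.52*q - 0.63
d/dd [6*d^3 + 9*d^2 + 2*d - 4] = 18*d^2 + 18*d + 2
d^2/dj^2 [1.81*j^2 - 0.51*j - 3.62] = 3.62000000000000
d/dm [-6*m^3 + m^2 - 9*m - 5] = -18*m^2 + 2*m - 9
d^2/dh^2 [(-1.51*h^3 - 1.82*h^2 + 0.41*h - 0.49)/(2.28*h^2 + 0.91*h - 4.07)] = (1.4210854715202e-14*h^4 - 18.710294*h^3 - 83.061006*h^2 - 133.35009*h - 67.164748)/(11.852352*h^6 + 14.191632*h^5 - 57.80826*h^4 - 49.913045*h^3 + 103.192815*h^2 + 45.222177*h - 67.419143)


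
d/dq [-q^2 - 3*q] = -2*q - 3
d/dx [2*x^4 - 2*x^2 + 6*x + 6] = 8*x^3 - 4*x + 6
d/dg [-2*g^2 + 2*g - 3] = 2 - 4*g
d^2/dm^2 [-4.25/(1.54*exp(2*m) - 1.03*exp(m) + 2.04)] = (-4.25*(3.08*exp(m) - 1.03)*(6.16*exp(m) - 2.06)*exp(m) + (26.18*exp(m) - 4.3775)*(1.54*exp(2*m) - 1.03*exp(m) + 2.04))*exp(m)/(1.54*exp(2*m) - 1.03*exp(m) + 2.04)^3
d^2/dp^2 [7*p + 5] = 0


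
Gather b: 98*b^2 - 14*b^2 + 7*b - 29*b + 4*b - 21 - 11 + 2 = 84*b^2 - 18*b - 30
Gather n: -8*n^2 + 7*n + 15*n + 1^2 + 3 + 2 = -8*n^2 + 22*n + 6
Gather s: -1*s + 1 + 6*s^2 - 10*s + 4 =6*s^2 - 11*s + 5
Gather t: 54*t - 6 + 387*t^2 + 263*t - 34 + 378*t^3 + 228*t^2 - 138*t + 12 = 378*t^3 + 615*t^2 + 179*t - 28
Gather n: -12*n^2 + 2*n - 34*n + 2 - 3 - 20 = -12*n^2 - 32*n - 21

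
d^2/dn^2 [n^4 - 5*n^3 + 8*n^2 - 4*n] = 12*n^2 - 30*n + 16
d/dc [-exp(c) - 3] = -exp(c)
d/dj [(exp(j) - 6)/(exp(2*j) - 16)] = (-2*(exp(j) - 6)*exp(j) + exp(2*j) - 16)*exp(j)/(exp(2*j) - 16)^2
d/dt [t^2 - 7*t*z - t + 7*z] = 2*t - 7*z - 1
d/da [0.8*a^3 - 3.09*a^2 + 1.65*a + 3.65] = 2.4*a^2 - 6.18*a + 1.65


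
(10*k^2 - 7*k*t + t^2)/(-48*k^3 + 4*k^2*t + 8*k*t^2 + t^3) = (-5*k + t)/(24*k^2 + 10*k*t + t^2)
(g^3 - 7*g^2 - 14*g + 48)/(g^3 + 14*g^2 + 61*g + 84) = (g^2 - 10*g + 16)/(g^2 + 11*g + 28)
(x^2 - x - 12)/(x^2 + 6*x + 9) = (x - 4)/(x + 3)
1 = 1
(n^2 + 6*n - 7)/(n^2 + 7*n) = (n - 1)/n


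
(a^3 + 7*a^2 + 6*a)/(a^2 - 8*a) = (a^2 + 7*a + 6)/(a - 8)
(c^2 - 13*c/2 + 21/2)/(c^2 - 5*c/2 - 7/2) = (c - 3)/(c + 1)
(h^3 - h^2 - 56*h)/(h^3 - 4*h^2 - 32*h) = (h + 7)/(h + 4)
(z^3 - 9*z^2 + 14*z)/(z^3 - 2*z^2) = (z - 7)/z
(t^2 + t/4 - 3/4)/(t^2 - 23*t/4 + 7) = (4*t^2 + t - 3)/(4*t^2 - 23*t + 28)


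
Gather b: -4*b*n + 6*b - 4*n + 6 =b*(6 - 4*n) - 4*n + 6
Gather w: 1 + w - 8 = w - 7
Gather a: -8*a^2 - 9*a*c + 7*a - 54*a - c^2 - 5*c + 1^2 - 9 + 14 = -8*a^2 + a*(-9*c - 47) - c^2 - 5*c + 6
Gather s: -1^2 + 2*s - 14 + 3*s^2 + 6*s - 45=3*s^2 + 8*s - 60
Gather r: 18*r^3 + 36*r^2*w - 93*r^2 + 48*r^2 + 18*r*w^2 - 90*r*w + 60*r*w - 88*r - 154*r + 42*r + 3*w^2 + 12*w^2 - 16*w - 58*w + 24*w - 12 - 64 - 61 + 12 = 18*r^3 + r^2*(36*w - 45) + r*(18*w^2 - 30*w - 200) + 15*w^2 - 50*w - 125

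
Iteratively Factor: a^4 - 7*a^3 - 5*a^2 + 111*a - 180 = (a + 4)*(a^3 - 11*a^2 + 39*a - 45) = (a - 3)*(a + 4)*(a^2 - 8*a + 15) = (a - 5)*(a - 3)*(a + 4)*(a - 3)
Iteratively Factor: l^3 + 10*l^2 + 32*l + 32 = (l + 4)*(l^2 + 6*l + 8) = (l + 2)*(l + 4)*(l + 4)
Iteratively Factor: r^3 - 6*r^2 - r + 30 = (r - 5)*(r^2 - r - 6) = (r - 5)*(r + 2)*(r - 3)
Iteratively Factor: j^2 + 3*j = (j + 3)*(j)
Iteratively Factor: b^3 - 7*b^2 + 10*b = (b)*(b^2 - 7*b + 10) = b*(b - 5)*(b - 2)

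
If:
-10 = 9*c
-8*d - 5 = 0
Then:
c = -10/9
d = -5/8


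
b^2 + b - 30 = (b - 5)*(b + 6)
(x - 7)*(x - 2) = x^2 - 9*x + 14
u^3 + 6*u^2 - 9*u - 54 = (u - 3)*(u + 3)*(u + 6)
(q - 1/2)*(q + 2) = q^2 + 3*q/2 - 1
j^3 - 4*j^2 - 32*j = j*(j - 8)*(j + 4)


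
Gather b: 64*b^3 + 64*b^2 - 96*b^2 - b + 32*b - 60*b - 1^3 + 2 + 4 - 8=64*b^3 - 32*b^2 - 29*b - 3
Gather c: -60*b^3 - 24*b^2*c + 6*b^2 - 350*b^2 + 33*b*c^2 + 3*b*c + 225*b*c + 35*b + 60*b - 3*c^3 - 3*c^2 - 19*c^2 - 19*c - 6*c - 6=-60*b^3 - 344*b^2 + 95*b - 3*c^3 + c^2*(33*b - 22) + c*(-24*b^2 + 228*b - 25) - 6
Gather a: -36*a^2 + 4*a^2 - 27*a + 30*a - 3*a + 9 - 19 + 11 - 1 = -32*a^2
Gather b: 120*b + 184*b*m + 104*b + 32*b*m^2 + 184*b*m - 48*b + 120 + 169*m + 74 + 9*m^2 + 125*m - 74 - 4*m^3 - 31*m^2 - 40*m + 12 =b*(32*m^2 + 368*m + 176) - 4*m^3 - 22*m^2 + 254*m + 132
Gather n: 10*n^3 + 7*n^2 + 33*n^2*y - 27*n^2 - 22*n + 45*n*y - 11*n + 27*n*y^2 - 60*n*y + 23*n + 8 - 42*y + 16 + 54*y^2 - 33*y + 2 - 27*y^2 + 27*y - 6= 10*n^3 + n^2*(33*y - 20) + n*(27*y^2 - 15*y - 10) + 27*y^2 - 48*y + 20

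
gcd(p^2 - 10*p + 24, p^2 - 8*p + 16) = p - 4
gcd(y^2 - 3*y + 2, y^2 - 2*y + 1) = y - 1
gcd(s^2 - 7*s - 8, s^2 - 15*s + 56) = s - 8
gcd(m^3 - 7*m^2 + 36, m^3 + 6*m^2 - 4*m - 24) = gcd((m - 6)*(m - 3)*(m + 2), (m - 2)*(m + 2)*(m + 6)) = m + 2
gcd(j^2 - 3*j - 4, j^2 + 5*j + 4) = j + 1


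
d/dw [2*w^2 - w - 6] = 4*w - 1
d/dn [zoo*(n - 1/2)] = zoo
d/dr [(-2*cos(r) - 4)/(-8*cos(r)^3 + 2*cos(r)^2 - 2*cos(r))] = (31*sin(r)/2 + 23*sin(3*r)/2 + 2*sin(4*r))/((cos(2*r) + 1)*(cos(r) - 2*cos(2*r) - 3)^2)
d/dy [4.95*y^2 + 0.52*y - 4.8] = 9.9*y + 0.52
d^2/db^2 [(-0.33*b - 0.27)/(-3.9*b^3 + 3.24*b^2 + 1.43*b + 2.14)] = (30.1158*b^5 + 24.26112*b^4 - 43.978284*b^3 + 41.021532*b^2 + 7.297776*b - 4.65963)/(59.319*b^9 - 147.8412*b^8 + 57.57102*b^7 - 23.243544*b^6 + 141.136866*b^5 - 15.66234*b^4 - 8.833175*b^3 - 57.64197*b^2 - 19.646484*b - 9.800344)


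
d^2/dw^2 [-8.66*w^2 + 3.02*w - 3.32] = -17.3200000000000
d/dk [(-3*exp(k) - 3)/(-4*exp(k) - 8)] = 3*exp(k)/(4*(exp(k) + 2)^2)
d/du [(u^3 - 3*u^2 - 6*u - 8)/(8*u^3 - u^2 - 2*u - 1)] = (23*u^4 + 92*u^3 + 189*u^2 - 10*u - 10)/(64*u^6 - 16*u^5 - 31*u^4 - 12*u^3 + 6*u^2 + 4*u + 1)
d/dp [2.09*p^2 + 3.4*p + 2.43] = 4.18*p + 3.4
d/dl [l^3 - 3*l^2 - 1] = 3*l*(l - 2)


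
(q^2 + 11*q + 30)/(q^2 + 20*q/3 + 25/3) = 3*(q + 6)/(3*q + 5)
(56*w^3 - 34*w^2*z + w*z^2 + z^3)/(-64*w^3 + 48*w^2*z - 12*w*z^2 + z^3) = (-14*w^2 + 5*w*z + z^2)/(16*w^2 - 8*w*z + z^2)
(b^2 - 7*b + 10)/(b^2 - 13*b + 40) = (b - 2)/(b - 8)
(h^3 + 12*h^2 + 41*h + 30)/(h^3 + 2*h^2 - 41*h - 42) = (h^2 + 11*h + 30)/(h^2 + h - 42)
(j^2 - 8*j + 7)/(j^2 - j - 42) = (j - 1)/(j + 6)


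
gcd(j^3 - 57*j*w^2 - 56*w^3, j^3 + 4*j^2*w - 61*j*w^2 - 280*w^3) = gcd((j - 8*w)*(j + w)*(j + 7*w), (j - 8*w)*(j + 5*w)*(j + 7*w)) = -j^2 + j*w + 56*w^2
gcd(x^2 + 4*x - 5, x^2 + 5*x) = x + 5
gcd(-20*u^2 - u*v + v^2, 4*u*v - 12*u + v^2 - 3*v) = 4*u + v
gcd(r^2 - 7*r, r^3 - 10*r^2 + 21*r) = r^2 - 7*r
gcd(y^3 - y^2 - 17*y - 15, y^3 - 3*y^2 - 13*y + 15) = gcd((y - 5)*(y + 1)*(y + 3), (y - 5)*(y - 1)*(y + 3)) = y^2 - 2*y - 15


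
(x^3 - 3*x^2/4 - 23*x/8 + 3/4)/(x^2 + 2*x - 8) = (8*x^2 + 10*x - 3)/(8*(x + 4))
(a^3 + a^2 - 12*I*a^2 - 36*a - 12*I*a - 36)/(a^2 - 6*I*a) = a + 1 - 6*I - 6*I/a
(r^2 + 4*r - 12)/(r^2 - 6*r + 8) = (r + 6)/(r - 4)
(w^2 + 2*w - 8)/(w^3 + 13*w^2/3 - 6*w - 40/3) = 3*(w + 4)/(3*w^2 + 19*w + 20)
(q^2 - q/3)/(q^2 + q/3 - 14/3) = q*(3*q - 1)/(3*q^2 + q - 14)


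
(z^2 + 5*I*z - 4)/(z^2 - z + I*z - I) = (z + 4*I)/(z - 1)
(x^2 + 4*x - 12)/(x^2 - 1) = (x^2 + 4*x - 12)/(x^2 - 1)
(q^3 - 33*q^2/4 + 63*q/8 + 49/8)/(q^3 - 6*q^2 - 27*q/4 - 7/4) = (4*q - 7)/(2*(2*q + 1))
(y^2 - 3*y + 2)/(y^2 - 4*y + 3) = (y - 2)/(y - 3)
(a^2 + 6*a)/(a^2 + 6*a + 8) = a*(a + 6)/(a^2 + 6*a + 8)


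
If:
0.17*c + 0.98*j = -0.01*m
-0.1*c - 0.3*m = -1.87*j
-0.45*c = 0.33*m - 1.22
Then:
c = 110.00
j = -17.59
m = -146.31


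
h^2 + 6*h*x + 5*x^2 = (h + x)*(h + 5*x)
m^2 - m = m*(m - 1)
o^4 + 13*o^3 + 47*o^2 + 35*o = o*(o + 1)*(o + 5)*(o + 7)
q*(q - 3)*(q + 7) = q^3 + 4*q^2 - 21*q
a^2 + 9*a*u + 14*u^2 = (a + 2*u)*(a + 7*u)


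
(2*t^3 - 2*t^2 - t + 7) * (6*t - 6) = 12*t^4 - 24*t^3 + 6*t^2 + 48*t - 42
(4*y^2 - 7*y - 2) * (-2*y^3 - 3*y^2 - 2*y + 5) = -8*y^5 + 2*y^4 + 17*y^3 + 40*y^2 - 31*y - 10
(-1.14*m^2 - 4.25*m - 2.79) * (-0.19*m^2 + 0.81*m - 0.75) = 0.2166*m^4 - 0.1159*m^3 - 2.0574*m^2 + 0.9276*m + 2.0925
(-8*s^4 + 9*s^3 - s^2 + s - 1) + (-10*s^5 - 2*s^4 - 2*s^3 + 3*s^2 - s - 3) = -10*s^5 - 10*s^4 + 7*s^3 + 2*s^2 - 4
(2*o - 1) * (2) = 4*o - 2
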